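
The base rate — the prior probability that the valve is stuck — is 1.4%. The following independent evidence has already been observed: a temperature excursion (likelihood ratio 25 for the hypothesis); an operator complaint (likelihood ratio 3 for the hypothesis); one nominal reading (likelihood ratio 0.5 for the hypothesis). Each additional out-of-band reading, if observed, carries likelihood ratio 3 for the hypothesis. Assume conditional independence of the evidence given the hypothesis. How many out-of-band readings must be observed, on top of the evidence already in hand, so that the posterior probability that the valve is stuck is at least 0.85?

Prior odds = 0.014/0.986 = 7/493.
Combined Bayes factor of the evidence already in hand = 25 × 3 × 0.5 = 37.5.
Odds after that evidence = (7/493) × 37.5 = 525/986.
Target odds = 0.85/0.15 = 17/3.
Need 3ⁿ ≥ 17/3 ÷ (525/986) = 16762/1575.
3² = 9 falls short of 16762/1575 but 3³ = 27 reaches it, so n = 3.

3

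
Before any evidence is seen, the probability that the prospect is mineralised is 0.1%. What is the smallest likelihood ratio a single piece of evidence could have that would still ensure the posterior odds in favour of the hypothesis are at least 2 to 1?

Prior odds = 0.001/0.999 = 1/999.
Target odds = 2.
Required Bayes factor = 2 ÷ (1/999) = 1998.

1998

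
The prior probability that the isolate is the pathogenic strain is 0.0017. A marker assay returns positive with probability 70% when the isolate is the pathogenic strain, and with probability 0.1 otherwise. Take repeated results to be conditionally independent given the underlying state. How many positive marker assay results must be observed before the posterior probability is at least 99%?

Prior odds = 0.0017/0.9983 = 17/9983.
Likelihood ratio of a positive result = 0.7/0.1 = 7.
Target posterior odds = 0.99/0.01 = 99.
Need (17/9983) × 7ⁿ ≥ 99, i.e. 7ⁿ ≥ 988317/17.
7⁵ = 16807 falls short of 988317/17 but 7⁶ = 117649 reaches it, so n = 6.

6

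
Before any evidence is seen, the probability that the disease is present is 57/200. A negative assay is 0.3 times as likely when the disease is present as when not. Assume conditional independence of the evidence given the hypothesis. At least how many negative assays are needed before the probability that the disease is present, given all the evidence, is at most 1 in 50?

3

Prior odds = 0.285/0.715 = 57/143.
Likelihood ratio per negative assay = 0.3.
Target odds: 0.02 ÷ 0.98 = 1/49.
Require 0.3ⁿ ≤ 1/49 ÷ (57/143) = 143/2793.
0.3² = 0.09 is still above 143/2793 but 0.3³ = 0.027 is at or below it, so n = 3.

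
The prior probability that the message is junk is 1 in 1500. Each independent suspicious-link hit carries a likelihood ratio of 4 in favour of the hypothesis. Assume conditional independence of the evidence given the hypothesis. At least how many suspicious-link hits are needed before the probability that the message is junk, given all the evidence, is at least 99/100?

Prior odds: (1/1500) ÷ (1499/1500) = 1/1499.
Likelihood ratio per suspicious-link hit = 4.
Target posterior odds = 0.99/0.01 = 99.
Need (1/1499) × 4ⁿ ≥ 99, i.e. 4ⁿ ≥ 148401.
4⁸ = 65536 falls short of 148401 but 4⁹ = 262144 reaches it, so n = 9.

9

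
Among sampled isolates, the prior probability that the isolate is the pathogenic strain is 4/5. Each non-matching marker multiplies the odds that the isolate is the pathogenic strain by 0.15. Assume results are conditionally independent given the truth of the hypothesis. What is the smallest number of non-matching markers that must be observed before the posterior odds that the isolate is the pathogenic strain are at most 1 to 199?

4

Prior odds = 0.8/0.2 = 4.
Likelihood ratio per non-matching marker = 0.15.
Target odds = 1/199.
Require 0.15ⁿ ≤ 1/199 ÷ 4 = 1/796.
0.15³ = 0.003375 is still above 1/796 but 0.15⁴ = 81/160000 is at or below it, so n = 4.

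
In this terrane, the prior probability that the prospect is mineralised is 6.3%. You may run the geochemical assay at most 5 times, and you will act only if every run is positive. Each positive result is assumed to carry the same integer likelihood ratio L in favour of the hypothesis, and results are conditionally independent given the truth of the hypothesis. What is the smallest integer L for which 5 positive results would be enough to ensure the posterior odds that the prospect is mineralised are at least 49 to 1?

Prior odds = 0.063/0.937 = 63/937.
Target odds = 49.
Need L⁵ ≥ 49 ÷ (63/937) = 6559/9.
3⁵ = 243 < 6559/9 ≤ 1024 = 4⁵, so L = 4.

4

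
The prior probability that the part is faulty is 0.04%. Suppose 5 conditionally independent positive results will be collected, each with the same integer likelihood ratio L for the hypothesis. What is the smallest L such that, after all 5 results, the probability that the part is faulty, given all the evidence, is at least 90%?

Prior odds = 0.0004/0.9996 = 1/2499.
Target odds = 0.9/0.1 = 9.
Need L⁵ ≥ 9 ÷ (1/2499) = 22491.
7⁵ = 16807 < 22491 ≤ 32768 = 8⁵, so L = 8.

8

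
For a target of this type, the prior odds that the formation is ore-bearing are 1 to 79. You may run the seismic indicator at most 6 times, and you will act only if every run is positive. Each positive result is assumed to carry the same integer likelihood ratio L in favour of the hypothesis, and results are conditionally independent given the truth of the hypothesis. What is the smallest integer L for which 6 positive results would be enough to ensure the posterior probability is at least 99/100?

5

Prior odds = 1/79.
Target odds = 0.99/0.01 = 99.
Need L⁶ ≥ 99 ÷ (1/79) = 7821.
4⁶ = 4096 < 7821 ≤ 15625 = 5⁶, so L = 5.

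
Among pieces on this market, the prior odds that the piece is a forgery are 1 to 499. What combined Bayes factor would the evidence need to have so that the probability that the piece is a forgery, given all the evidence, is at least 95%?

9481

Prior odds = 1/499.
Target odds = 0.95/0.05 = 19.
Required Bayes factor = 19 ÷ (1/499) = 9481.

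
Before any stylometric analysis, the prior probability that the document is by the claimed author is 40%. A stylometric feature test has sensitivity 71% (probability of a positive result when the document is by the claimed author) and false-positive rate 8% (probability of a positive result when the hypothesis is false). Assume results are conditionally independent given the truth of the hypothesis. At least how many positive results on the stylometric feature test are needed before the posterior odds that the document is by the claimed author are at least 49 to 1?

Prior odds: 0.4 ÷ 0.6 = 2/3.
Likelihood ratio of a positive result = 0.71/0.08 = 8.875.
Target odds = 49.
Require 8.875ⁿ ≥ 49 ÷ (2/3) = 73.5.
8.875¹ = 8.875 falls short of 73.5 but 8.875² = 78.765625 reaches it, so n = 2.

2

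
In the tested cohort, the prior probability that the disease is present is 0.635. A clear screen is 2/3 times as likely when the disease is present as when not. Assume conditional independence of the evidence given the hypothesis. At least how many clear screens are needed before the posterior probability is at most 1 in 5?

Prior odds = 0.635/0.365 = 127/73.
Likelihood ratio per clear screen = 2/3.
Target odds: 0.2 ÷ 0.8 = 0.25.
Require (2/3)ⁿ ≤ 0.25 ÷ (127/73) = 73/508.
(2/3)⁴ = 16/81 is still above 73/508 but (2/3)⁵ = 32/243 is at or below it, so n = 5.

5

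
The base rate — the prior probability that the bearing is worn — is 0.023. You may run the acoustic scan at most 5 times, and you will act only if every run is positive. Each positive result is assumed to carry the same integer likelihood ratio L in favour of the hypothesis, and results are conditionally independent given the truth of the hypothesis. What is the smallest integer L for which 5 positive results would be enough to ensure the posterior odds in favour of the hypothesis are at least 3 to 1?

3

Prior odds = 0.023/0.977 = 23/977.
Target odds = 3.
Need L⁵ ≥ 3 ÷ (23/977) = 2931/23.
2⁵ = 32 < 2931/23 ≤ 243 = 3⁵, so L = 3.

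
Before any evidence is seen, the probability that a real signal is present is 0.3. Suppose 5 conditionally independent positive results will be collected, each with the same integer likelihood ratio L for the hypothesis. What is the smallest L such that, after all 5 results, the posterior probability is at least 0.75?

2

Prior odds = 0.3/0.7 = 3/7.
Target odds = 0.75/0.25 = 3.
Need L⁵ ≥ 3 ÷ (3/7) = 7.
1⁵ = 1 < 7 ≤ 32 = 2⁵, so L = 2.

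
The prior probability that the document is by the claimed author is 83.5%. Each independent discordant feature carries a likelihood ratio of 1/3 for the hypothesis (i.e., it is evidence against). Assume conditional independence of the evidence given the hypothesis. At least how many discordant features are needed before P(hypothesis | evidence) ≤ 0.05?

Prior odds: 0.835 ÷ 0.165 = 167/33.
Likelihood ratio per discordant feature = 1/3.
Target odds: 0.05 ÷ 0.95 = 1/19.
Require (1/3)ⁿ ≤ 1/19 ÷ (167/33) = 33/3173.
(1/3)⁴ = 1/81 is still above 33/3173 but (1/3)⁵ = 1/243 is at or below it, so n = 5.

5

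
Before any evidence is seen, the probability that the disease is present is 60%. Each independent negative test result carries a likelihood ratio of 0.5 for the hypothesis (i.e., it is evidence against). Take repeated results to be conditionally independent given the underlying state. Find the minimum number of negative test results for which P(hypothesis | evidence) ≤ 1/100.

Prior odds: 0.6 ÷ 0.4 = 1.5.
Likelihood ratio per negative test result = 0.5.
Target posterior odds = 0.01/0.99 = 1/99.
Need 1.5 × 0.5ⁿ ≤ 1/99, i.e. 0.5ⁿ ≤ 2/297.
0.5⁷ = 0.0078125 is still above 2/297 but 0.5⁸ = 0.00390625 is at or below it, so n = 8.

8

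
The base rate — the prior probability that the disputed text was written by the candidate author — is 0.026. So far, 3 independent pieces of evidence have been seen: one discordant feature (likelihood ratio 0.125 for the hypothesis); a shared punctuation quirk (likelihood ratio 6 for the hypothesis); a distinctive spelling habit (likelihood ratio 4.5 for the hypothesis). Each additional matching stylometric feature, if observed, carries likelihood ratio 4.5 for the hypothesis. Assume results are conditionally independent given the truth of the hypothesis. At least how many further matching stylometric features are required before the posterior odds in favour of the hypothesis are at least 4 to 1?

3

Prior odds = 0.026/0.974 = 13/487.
Combined Bayes factor of the evidence already in hand = 0.125 × 6 × 4.5 = 3.375.
Odds after that evidence = (13/487) × 3.375 = 351/3896.
Target odds = 4.
Need 4.5ⁿ ≥ 4 ÷ (351/3896) = 15584/351.
4.5² = 20.25 falls short of 15584/351 but 4.5³ = 91.125 reaches it, so n = 3.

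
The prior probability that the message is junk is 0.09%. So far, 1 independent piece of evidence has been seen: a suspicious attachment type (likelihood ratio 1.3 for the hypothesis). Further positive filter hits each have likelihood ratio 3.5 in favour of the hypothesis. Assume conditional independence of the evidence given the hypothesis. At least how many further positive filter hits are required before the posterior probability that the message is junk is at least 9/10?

8

Prior odds = 0.0009/0.9991 = 9/9991.
Bayes factor of the evidence already in hand = 1.3.
Odds after that evidence = (9/9991) × 1.3 = 117/99910.
Target odds = 0.9/0.1 = 9.
Need 3.5ⁿ ≥ 9 ÷ (117/99910) = 99910/13.
3.5⁷ = 823543/128 falls short of 99910/13 but 3.5⁸ = 5764801/256 reaches it, so n = 8.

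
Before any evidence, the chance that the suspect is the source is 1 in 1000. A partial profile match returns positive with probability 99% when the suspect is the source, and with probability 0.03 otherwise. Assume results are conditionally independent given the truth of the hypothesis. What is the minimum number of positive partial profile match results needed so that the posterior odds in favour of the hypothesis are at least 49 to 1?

Prior odds: 0.001 ÷ 0.999 = 1/999.
Likelihood ratio of a positive result = 0.99/0.03 = 33.
Target odds = 49.
Need (1/999) × 33ⁿ ≥ 49, i.e. 33ⁿ ≥ 48951.
33³ = 35937 falls short of 48951 but 33⁴ = 1185921 reaches it, so n = 4.

4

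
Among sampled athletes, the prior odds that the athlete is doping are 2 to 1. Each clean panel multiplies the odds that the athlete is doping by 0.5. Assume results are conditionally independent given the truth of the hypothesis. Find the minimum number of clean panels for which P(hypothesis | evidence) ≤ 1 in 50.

Prior odds = 2.
Likelihood ratio per clean panel = 0.5.
Target odds: 0.02 ÷ 0.98 = 1/49.
Require 0.5ⁿ ≤ 1/49 ÷ 2 = 1/98.
0.5⁶ = 0.015625 is still above 1/98 but 0.5⁷ = 0.0078125 is at or below it, so n = 7.

7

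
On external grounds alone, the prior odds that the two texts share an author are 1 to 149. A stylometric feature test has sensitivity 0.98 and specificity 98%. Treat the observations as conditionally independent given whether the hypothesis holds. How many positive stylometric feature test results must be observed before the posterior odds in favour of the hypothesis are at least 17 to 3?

2

Prior odds = 1/149.
False-positive rate = 1 − 0.98 = 0.02; likelihood ratio of a positive = 0.98/0.02 = 49.
Target odds = 17/3.
Need (1/149) × 49ⁿ ≥ 17/3, i.e. 49ⁿ ≥ 2533/3.
49¹ = 49 falls short of 2533/3 but 49² = 2401 reaches it, so n = 2.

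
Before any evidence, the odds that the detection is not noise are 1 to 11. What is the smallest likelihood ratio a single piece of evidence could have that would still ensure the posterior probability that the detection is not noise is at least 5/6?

Prior odds = 1/11.
Target odds = (5/6)/(1/6) = 5.
Required Bayes factor = 5 ÷ (1/11) = 55.

55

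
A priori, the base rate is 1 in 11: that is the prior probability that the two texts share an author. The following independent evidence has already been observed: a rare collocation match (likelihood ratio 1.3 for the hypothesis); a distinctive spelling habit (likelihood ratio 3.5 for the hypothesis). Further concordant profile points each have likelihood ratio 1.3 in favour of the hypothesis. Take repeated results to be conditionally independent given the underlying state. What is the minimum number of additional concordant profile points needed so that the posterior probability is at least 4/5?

9

Prior odds = (1/11)/(10/11) = 0.1.
Combined Bayes factor of the evidence already in hand = 1.3 × 3.5 = 4.55.
Odds after that evidence = 0.1 × 4.55 = 0.455.
Target odds = 0.8/0.2 = 4.
Need 1.3ⁿ ≥ 4 ÷ 0.455 = 800/91.
1.3⁸ = 815730721/100000000 falls short of 800/91 but 1.3⁹ ≈10.6045 reaches it, so n = 9.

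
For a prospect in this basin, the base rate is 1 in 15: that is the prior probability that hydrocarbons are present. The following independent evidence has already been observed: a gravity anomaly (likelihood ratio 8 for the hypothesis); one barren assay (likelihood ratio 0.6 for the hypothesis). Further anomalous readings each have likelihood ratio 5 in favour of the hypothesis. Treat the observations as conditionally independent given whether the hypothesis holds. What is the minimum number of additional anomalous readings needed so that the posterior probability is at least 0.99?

4

Prior odds = (1/15)/(14/15) = 1/14.
Combined Bayes factor of the evidence already in hand = 8 × 0.6 = 4.8.
Odds after that evidence = (1/14) × 4.8 = 12/35.
Target odds = 0.99/0.01 = 99.
Need 5ⁿ ≥ 99 ÷ (12/35) = 288.75.
5³ = 125 falls short of 288.75 but 5⁴ = 625 reaches it, so n = 4.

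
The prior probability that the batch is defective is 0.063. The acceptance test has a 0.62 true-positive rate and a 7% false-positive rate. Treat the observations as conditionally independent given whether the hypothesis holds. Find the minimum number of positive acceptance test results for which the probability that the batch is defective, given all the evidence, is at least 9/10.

3

Prior odds: 0.063 ÷ 0.937 = 63/937.
Likelihood ratio of a positive result = 0.62/0.07 = 62/7.
Target posterior odds = 0.9/0.1 = 9.
Need (63/937) × (62/7)ⁿ ≥ 9, i.e. (62/7)ⁿ ≥ 937/7.
(62/7)² = 3844/49 falls short of 937/7 but (62/7)³ = 238328/343 reaches it, so n = 3.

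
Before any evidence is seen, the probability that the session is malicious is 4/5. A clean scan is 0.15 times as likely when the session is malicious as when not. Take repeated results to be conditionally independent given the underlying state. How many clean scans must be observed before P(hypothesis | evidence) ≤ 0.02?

3

Prior odds: 0.8 ÷ 0.2 = 4.
Likelihood ratio per clean scan = 0.15.
Target odds: 0.02 ÷ 0.98 = 1/49.
Require 0.15ⁿ ≤ 1/49 ÷ 4 = 1/196.
0.15² = 0.0225 is still above 1/196 but 0.15³ = 0.003375 is at or below it, so n = 3.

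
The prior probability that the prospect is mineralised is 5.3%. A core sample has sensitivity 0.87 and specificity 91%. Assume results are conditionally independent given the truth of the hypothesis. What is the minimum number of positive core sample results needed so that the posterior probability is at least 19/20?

Prior odds: 0.053 ÷ 0.947 = 53/947.
False-positive rate = 1 − 0.91 = 0.09; likelihood ratio of a positive = 0.87/0.09 = 29/3.
Target posterior odds = 0.95/0.05 = 19.
Require (29/3)ⁿ ≥ 19 ÷ (53/947) = 17993/53.
(29/3)² = 841/9 falls short of 17993/53 but (29/3)³ = 24389/27 reaches it, so n = 3.

3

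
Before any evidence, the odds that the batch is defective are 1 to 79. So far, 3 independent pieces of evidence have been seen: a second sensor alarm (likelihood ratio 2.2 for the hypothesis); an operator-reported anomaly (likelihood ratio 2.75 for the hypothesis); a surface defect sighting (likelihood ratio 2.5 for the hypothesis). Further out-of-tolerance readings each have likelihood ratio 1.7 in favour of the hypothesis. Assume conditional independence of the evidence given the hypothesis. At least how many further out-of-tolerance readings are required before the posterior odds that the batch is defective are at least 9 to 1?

Prior odds = 1/79.
Combined Bayes factor of the evidence already in hand = 2.2 × 2.75 × 2.5 = 15.125.
Odds after that evidence = (1/79) × 15.125 = 121/632.
Target odds = 9.
Need 1.7ⁿ ≥ 9 ÷ (121/632) = 5688/121.
1.7⁷ = 410338673/10000000 falls short of 5688/121 but 1.7⁸ ≈69.7576 reaches it, so n = 8.

8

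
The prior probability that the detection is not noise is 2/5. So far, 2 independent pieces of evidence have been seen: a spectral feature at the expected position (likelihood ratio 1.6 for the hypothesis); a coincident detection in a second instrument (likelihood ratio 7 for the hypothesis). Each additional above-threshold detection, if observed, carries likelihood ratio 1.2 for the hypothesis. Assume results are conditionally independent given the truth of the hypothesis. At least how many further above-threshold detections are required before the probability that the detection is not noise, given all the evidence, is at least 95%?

Prior odds = 0.4/0.6 = 2/3.
Combined Bayes factor of the evidence already in hand = 1.6 × 7 = 11.2.
Odds after that evidence = (2/3) × 11.2 = 112/15.
Target odds = 0.95/0.05 = 19.
Need 1.2ⁿ ≥ 19 ÷ (112/15) = 285/112.
1.2⁵ = 2.48832 falls short of 285/112 but 1.2⁶ = 46656/15625 reaches it, so n = 6.

6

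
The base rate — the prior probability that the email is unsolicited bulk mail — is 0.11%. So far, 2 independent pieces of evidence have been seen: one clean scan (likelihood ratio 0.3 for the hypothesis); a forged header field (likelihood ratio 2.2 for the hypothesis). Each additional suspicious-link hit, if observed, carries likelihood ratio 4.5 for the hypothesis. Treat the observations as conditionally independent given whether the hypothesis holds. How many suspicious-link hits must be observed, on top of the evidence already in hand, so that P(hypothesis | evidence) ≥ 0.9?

7

Prior odds = 0.0011/0.9989 = 11/9989.
Combined Bayes factor of the evidence already in hand = 0.3 × 2.2 = 0.66.
Odds after that evidence = (11/9989) × 0.66 = 363/499450.
Target odds = 0.9/0.1 = 9.
Need 4.5ⁿ ≥ 9 ÷ (363/499450) = 1498350/121.
4.5⁶ = 8303.765625 falls short of 1498350/121 but 4.5⁷ = 4782969/128 reaches it, so n = 7.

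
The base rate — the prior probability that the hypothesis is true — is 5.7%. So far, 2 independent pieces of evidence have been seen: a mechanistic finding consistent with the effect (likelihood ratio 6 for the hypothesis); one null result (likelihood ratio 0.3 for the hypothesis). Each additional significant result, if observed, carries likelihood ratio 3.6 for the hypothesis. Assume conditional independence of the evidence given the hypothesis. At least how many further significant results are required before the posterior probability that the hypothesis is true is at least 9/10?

Prior odds = 0.057/0.943 = 57/943.
Combined Bayes factor of the evidence already in hand = 6 × 0.3 = 1.8.
Odds after that evidence = (57/943) × 1.8 = 513/4715.
Target odds = 0.9/0.1 = 9.
Need 3.6ⁿ ≥ 9 ÷ (513/4715) = 4715/57.
3.6³ = 46.656 falls short of 4715/57 but 3.6⁴ = 167.9616 reaches it, so n = 4.

4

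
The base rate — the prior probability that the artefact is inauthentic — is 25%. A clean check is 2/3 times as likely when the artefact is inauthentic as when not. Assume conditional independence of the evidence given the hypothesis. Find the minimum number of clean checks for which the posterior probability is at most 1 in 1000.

15

Prior odds = 0.25/0.75 = 1/3.
Likelihood ratio per clean check = 2/3.
Target odds: 0.001 ÷ 0.999 = 1/999.
Need (1/3) × (2/3)ⁿ ≤ 1/999, i.e. (2/3)ⁿ ≤ 1/333.
(2/3)¹⁴ = 16384/4782969 is still above 1/333 but (2/3)¹⁵ = 32768/14348907 is at or below it, so n = 15.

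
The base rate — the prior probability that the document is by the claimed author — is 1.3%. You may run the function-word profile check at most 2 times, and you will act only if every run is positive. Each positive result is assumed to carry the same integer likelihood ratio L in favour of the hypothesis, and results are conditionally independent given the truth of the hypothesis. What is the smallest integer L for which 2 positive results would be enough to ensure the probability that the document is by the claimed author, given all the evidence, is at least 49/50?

Prior odds = 0.013/0.987 = 13/987.
Target odds = 0.98/0.02 = 49.
Need L² ≥ 49 ÷ (13/987) = 48363/13.
60² = 3600 < 48363/13 ≤ 3721 = 61², so L = 61.

61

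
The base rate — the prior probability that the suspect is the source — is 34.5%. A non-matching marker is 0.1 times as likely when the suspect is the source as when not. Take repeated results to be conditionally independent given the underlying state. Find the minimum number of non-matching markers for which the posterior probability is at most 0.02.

Prior odds: 0.345 ÷ 0.655 = 69/131.
Likelihood ratio per non-matching marker = 0.1.
Target posterior odds = 0.02/0.98 = 1/49.
Need (69/131) × 0.1ⁿ ≤ 1/49, i.e. 0.1ⁿ ≤ 131/3381.
0.1¹ = 0.1 is still above 131/3381 but 0.1² = 0.01 is at or below it, so n = 2.

2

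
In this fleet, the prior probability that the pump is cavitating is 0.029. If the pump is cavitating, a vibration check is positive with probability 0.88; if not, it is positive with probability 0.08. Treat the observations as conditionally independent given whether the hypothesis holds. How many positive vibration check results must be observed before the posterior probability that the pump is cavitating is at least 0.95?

3

Prior odds = 0.029/0.971 = 29/971.
Likelihood ratio of a positive = 0.88/0.08 = 11.
Target posterior odds = 0.95/0.05 = 19.
Require 11ⁿ ≥ 19 ÷ (29/971) = 18449/29.
11² = 121 falls short of 18449/29 but 11³ = 1331 reaches it, so n = 3.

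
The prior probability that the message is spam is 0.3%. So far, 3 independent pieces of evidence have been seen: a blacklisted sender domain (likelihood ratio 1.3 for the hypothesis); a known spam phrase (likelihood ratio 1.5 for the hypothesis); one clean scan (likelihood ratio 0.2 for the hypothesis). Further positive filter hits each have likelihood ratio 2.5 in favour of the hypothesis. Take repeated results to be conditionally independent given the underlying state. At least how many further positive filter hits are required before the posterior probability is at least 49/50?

Prior odds = 0.003/0.997 = 3/997.
Combined Bayes factor of the evidence already in hand = 1.3 × 1.5 × 0.2 = 0.39.
Odds after that evidence = (3/997) × 0.39 = 117/99700.
Target odds = 0.98/0.02 = 49.
Need 2.5ⁿ ≥ 49 ÷ (117/99700) = 4885300/117.
2.5¹¹ = 48828125/2048 falls short of 4885300/117 but 2.5¹² = 244140625/4096 reaches it, so n = 12.

12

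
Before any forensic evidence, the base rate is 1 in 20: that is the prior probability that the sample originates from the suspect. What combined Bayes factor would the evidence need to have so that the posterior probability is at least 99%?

1881

Prior odds = 0.05/0.95 = 1/19.
Target odds = 0.99/0.01 = 99.
Required Bayes factor = 99 ÷ (1/19) = 1881.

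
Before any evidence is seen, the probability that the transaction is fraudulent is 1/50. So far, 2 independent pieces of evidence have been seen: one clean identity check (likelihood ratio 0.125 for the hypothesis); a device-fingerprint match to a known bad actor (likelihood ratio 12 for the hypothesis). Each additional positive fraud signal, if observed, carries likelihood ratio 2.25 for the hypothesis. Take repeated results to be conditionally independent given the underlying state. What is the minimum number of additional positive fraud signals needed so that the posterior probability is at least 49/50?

10

Prior odds = 0.02/0.98 = 1/49.
Combined Bayes factor of the evidence already in hand = 0.125 × 12 = 1.5.
Odds after that evidence = (1/49) × 1.5 = 3/98.
Target odds = 0.98/0.02 = 49.
Need 2.25ⁿ ≥ 49 ÷ (3/98) = 4802/3.
2.25⁹ = 387420489/262144 falls short of 4802/3 but 2.25¹⁰ ≈3325.26 reaches it, so n = 10.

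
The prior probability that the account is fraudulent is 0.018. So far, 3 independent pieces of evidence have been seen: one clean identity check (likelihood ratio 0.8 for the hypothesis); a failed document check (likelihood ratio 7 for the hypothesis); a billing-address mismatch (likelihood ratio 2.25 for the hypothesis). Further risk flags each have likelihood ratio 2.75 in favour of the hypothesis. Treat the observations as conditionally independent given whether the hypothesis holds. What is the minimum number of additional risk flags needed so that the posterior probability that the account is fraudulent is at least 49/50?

6

Prior odds = 0.018/0.982 = 9/491.
Combined Bayes factor of the evidence already in hand = 0.8 × 7 × 2.25 = 12.6.
Odds after that evidence = (9/491) × 12.6 = 567/2455.
Target odds = 0.98/0.02 = 49.
Need 2.75ⁿ ≥ 49 ÷ (567/2455) = 17185/81.
2.75⁵ = 161051/1024 falls short of 17185/81 but 2.75⁶ = 1771561/4096 reaches it, so n = 6.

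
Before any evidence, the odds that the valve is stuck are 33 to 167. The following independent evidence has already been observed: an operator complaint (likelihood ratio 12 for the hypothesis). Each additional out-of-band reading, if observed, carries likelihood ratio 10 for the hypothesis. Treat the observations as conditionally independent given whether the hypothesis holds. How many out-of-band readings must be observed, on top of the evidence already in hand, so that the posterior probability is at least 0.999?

3

Prior odds = 33/167.
Bayes factor of the evidence already in hand = 12.
Odds after that evidence = (33/167) × 12 = 396/167.
Target odds = 0.999/0.001 = 999.
Need 10ⁿ ≥ 999 ÷ (396/167) = 18537/44.
10² = 100 falls short of 18537/44 but 10³ = 1000 reaches it, so n = 3.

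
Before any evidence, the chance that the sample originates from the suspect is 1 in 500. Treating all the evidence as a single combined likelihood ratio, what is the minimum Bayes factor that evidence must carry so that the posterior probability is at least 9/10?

4491

Prior odds = 0.002/0.998 = 1/499.
Target odds = 0.9/0.1 = 9.
Required Bayes factor = 9 ÷ (1/499) = 4491.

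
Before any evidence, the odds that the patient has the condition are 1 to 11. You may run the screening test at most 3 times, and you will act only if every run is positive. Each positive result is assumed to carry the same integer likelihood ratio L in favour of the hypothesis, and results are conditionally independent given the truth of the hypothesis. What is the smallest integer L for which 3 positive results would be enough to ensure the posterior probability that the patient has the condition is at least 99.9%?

Prior odds = 1/11.
Target odds = 0.999/0.001 = 999.
Need L³ ≥ 999 ÷ (1/11) = 10989.
22³ = 10648 < 10989 ≤ 12167 = 23³, so L = 23.

23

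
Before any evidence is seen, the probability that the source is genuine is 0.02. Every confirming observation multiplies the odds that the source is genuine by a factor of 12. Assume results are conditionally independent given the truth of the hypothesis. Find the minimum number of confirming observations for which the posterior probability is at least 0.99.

4

Prior odds = 0.02/0.98 = 1/49.
Likelihood ratio per confirming observation = 12.
Target posterior odds = 0.99/0.01 = 99.
Need (1/49) × 12ⁿ ≥ 99, i.e. 12ⁿ ≥ 4851.
12³ = 1728 falls short of 4851 but 12⁴ = 20736 reaches it, so n = 4.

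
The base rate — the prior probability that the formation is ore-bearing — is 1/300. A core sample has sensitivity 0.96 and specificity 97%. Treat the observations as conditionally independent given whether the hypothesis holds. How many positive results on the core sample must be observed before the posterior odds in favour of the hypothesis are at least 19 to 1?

Prior odds = (1/300)/(299/300) = 1/299.
False-positive rate = 1 − 0.97 = 0.03; likelihood ratio of a positive = 0.96/0.03 = 32.
Target odds = 19.
Need (1/299) × 32ⁿ ≥ 19, i.e. 32ⁿ ≥ 5681.
32² = 1024 falls short of 5681 but 32³ = 32768 reaches it, so n = 3.

3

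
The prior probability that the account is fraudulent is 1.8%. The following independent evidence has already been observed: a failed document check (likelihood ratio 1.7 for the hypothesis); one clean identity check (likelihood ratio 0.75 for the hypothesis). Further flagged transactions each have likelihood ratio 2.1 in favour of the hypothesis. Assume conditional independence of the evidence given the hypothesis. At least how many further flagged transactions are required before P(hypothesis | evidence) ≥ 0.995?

Prior odds = 0.018/0.982 = 9/491.
Combined Bayes factor of the evidence already in hand = 1.7 × 0.75 = 1.275.
Odds after that evidence = (9/491) × 1.275 = 459/19640.
Target odds = 0.995/0.005 = 199.
Need 2.1ⁿ ≥ 199 ÷ (459/19640) = 3908360/459.
2.1¹² ≈7355.83 falls short of 3908360/459 but 2.1¹³ ≈15447.2 reaches it, so n = 13.

13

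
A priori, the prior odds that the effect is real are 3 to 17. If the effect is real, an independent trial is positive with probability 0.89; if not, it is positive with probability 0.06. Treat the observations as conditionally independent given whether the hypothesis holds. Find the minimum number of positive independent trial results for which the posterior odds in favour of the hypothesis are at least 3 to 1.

Prior odds = 3/17.
Likelihood ratio of a positive = 0.89/0.06 = 89/6.
Target odds = 3.
Require (89/6)ⁿ ≥ 3 ÷ (3/17) = 17.
(89/6)¹ = 89/6 falls short of 17 but (89/6)² = 7921/36 reaches it, so n = 2.

2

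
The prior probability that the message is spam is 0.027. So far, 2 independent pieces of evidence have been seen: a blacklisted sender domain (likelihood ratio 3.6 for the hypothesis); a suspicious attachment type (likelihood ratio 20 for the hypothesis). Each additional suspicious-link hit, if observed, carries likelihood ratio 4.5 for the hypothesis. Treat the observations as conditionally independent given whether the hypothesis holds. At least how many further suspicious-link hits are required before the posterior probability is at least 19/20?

Prior odds = 0.027/0.973 = 27/973.
Combined Bayes factor of the evidence already in hand = 3.6 × 20 = 72.
Odds after that evidence = (27/973) × 72 = 1944/973.
Target odds = 0.95/0.05 = 19.
Need 4.5ⁿ ≥ 19 ÷ (1944/973) = 18487/1944.
4.5¹ = 4.5 falls short of 18487/1944 but 4.5² = 20.25 reaches it, so n = 2.

2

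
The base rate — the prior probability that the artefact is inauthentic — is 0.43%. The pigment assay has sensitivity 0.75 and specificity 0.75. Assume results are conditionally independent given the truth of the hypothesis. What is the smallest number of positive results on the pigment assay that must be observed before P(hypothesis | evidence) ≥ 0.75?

Prior odds: 0.0043 ÷ 0.9957 = 43/9957.
False-positive rate = 1 − 0.75 = 0.25; likelihood ratio of a positive = 0.75/0.25 = 3.
Target posterior odds = 0.75/0.25 = 3.
Need (43/9957) × 3ⁿ ≥ 3, i.e. 3ⁿ ≥ 29871/43.
3⁵ = 243 falls short of 29871/43 but 3⁶ = 729 reaches it, so n = 6.

6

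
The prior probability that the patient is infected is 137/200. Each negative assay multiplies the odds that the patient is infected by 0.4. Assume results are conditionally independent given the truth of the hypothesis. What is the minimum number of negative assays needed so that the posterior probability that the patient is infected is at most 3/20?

Prior odds = 0.685/0.315 = 137/63.
Likelihood ratio per negative assay = 0.4.
Target posterior odds = 0.15/0.85 = 3/17.
Require 0.4ⁿ ≤ 3/17 ÷ (137/63) = 189/2329.
0.4² = 0.16 is still above 189/2329 but 0.4³ = 0.064 is at or below it, so n = 3.

3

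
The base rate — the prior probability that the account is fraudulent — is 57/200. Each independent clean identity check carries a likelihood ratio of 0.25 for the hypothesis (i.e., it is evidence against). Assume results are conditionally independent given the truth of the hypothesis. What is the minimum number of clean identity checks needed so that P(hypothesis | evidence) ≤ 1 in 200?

4

Prior odds: 0.285 ÷ 0.715 = 57/143.
Likelihood ratio per clean identity check = 0.25.
Target odds: 0.005 ÷ 0.995 = 1/199.
Require 0.25ⁿ ≤ 1/199 ÷ (57/143) = 143/11343.
0.25³ = 0.015625 is still above 143/11343 but 0.25⁴ = 0.00390625 is at or below it, so n = 4.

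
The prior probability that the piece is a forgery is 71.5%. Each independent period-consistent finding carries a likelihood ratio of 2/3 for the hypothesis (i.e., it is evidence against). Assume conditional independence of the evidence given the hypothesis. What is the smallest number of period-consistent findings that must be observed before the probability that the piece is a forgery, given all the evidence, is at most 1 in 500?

18

Prior odds = 0.715/0.285 = 143/57.
Likelihood ratio per period-consistent finding = 2/3.
Target posterior odds = 0.002/0.998 = 1/499.
Need (143/57) × (2/3)ⁿ ≤ 1/499, i.e. (2/3)ⁿ ≤ 57/71357.
(2/3)¹⁷ = 131072/129140163 is still above 57/71357 but (2/3)¹⁸ = 262144/387420489 is at or below it, so n = 18.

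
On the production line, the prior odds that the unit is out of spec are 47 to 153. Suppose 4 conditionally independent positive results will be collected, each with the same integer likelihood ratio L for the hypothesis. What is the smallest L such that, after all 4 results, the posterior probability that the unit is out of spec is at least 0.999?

8

Prior odds = 47/153.
Target odds = 0.999/0.001 = 999.
Need L⁴ ≥ 999 ÷ (47/153) = 152847/47.
7⁴ = 2401 < 152847/47 ≤ 4096 = 8⁴, so L = 8.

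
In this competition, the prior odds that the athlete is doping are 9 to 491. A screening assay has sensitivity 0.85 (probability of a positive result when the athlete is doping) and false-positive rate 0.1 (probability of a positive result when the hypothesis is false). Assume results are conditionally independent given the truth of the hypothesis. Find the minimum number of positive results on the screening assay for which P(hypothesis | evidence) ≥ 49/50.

4

Prior odds = 9/491.
Likelihood ratio of a positive result = 0.85/0.1 = 8.5.
Target odds: 0.98 ÷ 0.02 = 49.
Need (9/491) × 8.5ⁿ ≥ 49, i.e. 8.5ⁿ ≥ 24059/9.
8.5³ = 614.125 falls short of 24059/9 but 8.5⁴ = 5220.0625 reaches it, so n = 4.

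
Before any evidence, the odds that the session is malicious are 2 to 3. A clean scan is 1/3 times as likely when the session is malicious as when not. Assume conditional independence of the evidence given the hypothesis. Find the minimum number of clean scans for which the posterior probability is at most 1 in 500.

Prior odds = 2/3.
Likelihood ratio per clean scan = 1/3.
Target posterior odds = 0.002/0.998 = 1/499.
Require (1/3)ⁿ ≤ 1/499 ÷ (2/3) = 3/998.
(1/3)⁵ = 1/243 is still above 3/998 but (1/3)⁶ = 1/729 is at or below it, so n = 6.

6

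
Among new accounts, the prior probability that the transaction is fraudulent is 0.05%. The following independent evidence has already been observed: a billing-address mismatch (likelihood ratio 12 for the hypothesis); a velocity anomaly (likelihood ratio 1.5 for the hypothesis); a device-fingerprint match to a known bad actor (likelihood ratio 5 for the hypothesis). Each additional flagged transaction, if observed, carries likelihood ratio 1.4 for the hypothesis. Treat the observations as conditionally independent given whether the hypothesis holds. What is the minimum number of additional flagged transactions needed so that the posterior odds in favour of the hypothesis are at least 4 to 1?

14

Prior odds = 0.0005/0.9995 = 1/1999.
Combined Bayes factor of the evidence already in hand = 12 × 1.5 × 5 = 90.
Odds after that evidence = (1/1999) × 90 = 90/1999.
Target odds = 4.
Need 1.4ⁿ ≥ 4 ÷ (90/1999) = 3998/45.
1.4¹³ ≈79.3715 falls short of 3998/45 but 1.4¹⁴ ≈111.12 reaches it, so n = 14.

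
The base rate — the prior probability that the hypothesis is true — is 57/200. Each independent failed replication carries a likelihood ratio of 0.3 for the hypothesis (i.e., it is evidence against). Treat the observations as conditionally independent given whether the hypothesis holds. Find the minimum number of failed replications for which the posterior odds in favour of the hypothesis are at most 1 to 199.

Prior odds: 0.285 ÷ 0.715 = 57/143.
Likelihood ratio per failed replication = 0.3.
Target odds = 1/199.
Require 0.3ⁿ ≤ 1/199 ÷ (57/143) = 143/11343.
0.3³ = 0.027 is still above 143/11343 but 0.3⁴ = 0.0081 is at or below it, so n = 4.

4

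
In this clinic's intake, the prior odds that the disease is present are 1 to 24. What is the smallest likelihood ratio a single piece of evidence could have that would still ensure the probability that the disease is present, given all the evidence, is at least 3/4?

72

Prior odds = 1/24.
Target odds = 0.75/0.25 = 3.
Required Bayes factor = 3 ÷ (1/24) = 72.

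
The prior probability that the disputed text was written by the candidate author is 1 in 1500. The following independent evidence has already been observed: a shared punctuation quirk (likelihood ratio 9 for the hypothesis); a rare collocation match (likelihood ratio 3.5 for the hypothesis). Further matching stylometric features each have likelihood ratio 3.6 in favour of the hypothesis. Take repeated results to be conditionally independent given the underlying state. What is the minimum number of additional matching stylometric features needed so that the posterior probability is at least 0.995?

8

Prior odds = (1/1500)/(1499/1500) = 1/1499.
Combined Bayes factor of the evidence already in hand = 9 × 3.5 = 31.5.
Odds after that evidence = (1/1499) × 31.5 = 63/2998.
Target odds = 0.995/0.005 = 199.
Need 3.6ⁿ ≥ 199 ÷ (63/2998) = 596602/63.
3.6⁷ = 612220032/78125 falls short of 596602/63 but 3.6⁸ ≈28211.1 reaches it, so n = 8.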